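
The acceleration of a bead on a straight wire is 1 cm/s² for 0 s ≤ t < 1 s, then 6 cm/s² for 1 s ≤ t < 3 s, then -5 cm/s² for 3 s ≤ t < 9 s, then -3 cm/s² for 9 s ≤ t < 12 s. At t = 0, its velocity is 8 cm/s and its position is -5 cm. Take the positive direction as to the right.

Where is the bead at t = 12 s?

On each constant-a segment, Δv = aΔt and Δx = v₀Δt + ½aΔt²; chain segment to segment.
0–1 s: v starts 8 cm/s; Δx = 8·1 + ½·1·1² = 8.5 cm; v ends 9 cm/s.
1–3 s: v starts 9 cm/s; Δx = 9·2 + ½·6·2² = 30 cm; v ends 21 cm/s.
3–9 s: v starts 21 cm/s; Δx = 21·6 + ½·-5·6² = 36 cm; v ends -9 cm/s.
9–12 s: v starts -9 cm/s; Δx = -9·3 + ½·-3·3² = -40.5 cm; v ends -18 cm/s.
x(12) = -5 + Σ Δx = 29 cm.

29 cm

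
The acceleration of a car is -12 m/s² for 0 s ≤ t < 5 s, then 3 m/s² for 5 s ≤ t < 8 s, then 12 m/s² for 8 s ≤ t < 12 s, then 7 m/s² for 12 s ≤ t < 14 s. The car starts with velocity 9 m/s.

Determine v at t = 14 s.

20 m/s

Δv equals the area under the a-t graph; then v = v₀ + Δv.
0–5 s: -12 × 5 = -60 m/s
5–8 s: 3 × 3 = 9 m/s
8–12 s: 12 × 4 = 48 m/s
12–14 s: 7 × 2 = 14 m/s
Δv = 11 m/s, so v(14) = 9 + (11) = 20 m/s.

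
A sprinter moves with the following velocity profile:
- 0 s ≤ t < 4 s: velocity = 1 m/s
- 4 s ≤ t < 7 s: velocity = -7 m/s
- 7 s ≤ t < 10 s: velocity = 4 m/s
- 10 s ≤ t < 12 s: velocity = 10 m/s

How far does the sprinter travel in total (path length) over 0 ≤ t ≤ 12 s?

57 m

Total distance travelled is ∫|v| dt — sum the magnitudes of each area piece.
0–4 s: |1| × 4 = 4 m
4–7 s: |-7| × 3 = 21 m
7–10 s: |4| × 3 = 12 m
10–12 s: |10| × 2 = 20 m
Total distance = 57 m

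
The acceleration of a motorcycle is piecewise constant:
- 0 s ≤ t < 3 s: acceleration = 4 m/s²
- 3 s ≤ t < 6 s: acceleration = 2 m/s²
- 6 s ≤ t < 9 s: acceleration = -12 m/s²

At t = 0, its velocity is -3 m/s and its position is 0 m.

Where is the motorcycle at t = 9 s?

36 m

On each constant-a segment, Δv = aΔt and Δx = v₀Δt + ½aΔt²; chain segment to segment.
0–3 s: v starts -3 m/s; Δx = -3·3 + ½·4·3² = 9 m; v ends 9 m/s.
3–6 s: v starts 9 m/s; Δx = 9·3 + ½·2·3² = 36 m; v ends 15 m/s.
6–9 s: v starts 15 m/s; Δx = 15·3 + ½·-12·3² = -9 m; v ends -21 m/s.
x(9) = 0 + Σ Δx = 36 m.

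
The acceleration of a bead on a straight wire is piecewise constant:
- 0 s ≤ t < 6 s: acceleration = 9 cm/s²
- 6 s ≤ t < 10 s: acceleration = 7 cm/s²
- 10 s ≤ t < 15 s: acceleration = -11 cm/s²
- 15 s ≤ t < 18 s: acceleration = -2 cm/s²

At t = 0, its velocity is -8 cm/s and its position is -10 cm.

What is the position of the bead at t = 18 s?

624.5 cm

On each constant-a segment, Δv = aΔt and Δx = v₀Δt + ½aΔt²; chain segment to segment.
0–6 s: v starts -8 cm/s; Δx = -8·6 + ½·9·6² = 114 cm; v ends 46 cm/s.
6–10 s: v starts 46 cm/s; Δx = 46·4 + ½·7·4² = 240 cm; v ends 74 cm/s.
10–15 s: v starts 74 cm/s; Δx = 74·5 + ½·-11·5² = 232.5 cm; v ends 19 cm/s.
15–18 s: v starts 19 cm/s; Δx = 19·3 + ½·-2·3² = 48 cm; v ends 13 cm/s.
x(18) = -10 + Σ Δx = 624.5 cm.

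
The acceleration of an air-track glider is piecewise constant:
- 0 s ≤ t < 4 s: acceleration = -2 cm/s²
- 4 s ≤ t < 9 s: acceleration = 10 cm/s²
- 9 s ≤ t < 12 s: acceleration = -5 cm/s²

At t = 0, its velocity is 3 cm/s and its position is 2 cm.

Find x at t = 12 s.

On each constant-a segment, Δv = aΔt and Δx = v₀Δt + ½aΔt²; chain segment to segment.
0–4 s: v starts 3 cm/s; Δx = 3·4 + ½·-2·4² = -4 cm; v ends -5 cm/s.
4–9 s: v starts -5 cm/s; Δx = -5·5 + ½·10·5² = 100 cm; v ends 45 cm/s.
9–12 s: v starts 45 cm/s; Δx = 45·3 + ½·-5·3² = 112.5 cm; v ends 30 cm/s.
x(12) = 2 + Σ Δx = 210.5 cm.

210.5 cm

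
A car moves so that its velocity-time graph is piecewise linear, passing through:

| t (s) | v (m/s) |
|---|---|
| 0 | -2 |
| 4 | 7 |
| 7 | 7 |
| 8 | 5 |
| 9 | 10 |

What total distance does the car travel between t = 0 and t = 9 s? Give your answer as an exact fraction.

833/18 m

Distance (not displacement) is the total path length: add the absolute areas under v-t.
0–4 s: v = 0 at t = 8/9 s; triangle areas 8/9 + 98/9 = 106/9 m
4–7 s: |7| × 3 = 21 m
7–8 s: |½(7 + 5)(1)| = 6 m
8–9 s: |½(5 + 10)(1)| = 7.5 m
Total distance = 833/18 m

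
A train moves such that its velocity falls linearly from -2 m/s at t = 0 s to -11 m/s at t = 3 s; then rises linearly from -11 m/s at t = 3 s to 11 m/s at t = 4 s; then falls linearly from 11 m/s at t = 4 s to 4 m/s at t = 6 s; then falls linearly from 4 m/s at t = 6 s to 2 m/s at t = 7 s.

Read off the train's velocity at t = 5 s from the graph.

On 4–6 s the graph is linear from 11 to 4 m/s: v(5) = 11 + (4 − 11)·(5 − 4)/(6 − 4) = 7.5 m/s.

7.5 m/s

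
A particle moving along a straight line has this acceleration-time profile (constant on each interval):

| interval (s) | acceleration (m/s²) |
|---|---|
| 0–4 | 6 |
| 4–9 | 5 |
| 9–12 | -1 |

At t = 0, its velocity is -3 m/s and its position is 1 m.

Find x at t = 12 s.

On each constant-a segment, Δv = aΔt and Δx = v₀Δt + ½aΔt²; chain segment to segment.
0–4 s: v starts -3 m/s; Δx = -3·4 + ½·6·4² = 36 m; v ends 21 m/s.
4–9 s: v starts 21 m/s; Δx = 21·5 + ½·5·5² = 167.5 m; v ends 46 m/s.
9–12 s: v starts 46 m/s; Δx = 46·3 + ½·-1·3² = 133.5 m; v ends 43 m/s.
x(12) = 1 + Σ Δx = 338 m.

338 m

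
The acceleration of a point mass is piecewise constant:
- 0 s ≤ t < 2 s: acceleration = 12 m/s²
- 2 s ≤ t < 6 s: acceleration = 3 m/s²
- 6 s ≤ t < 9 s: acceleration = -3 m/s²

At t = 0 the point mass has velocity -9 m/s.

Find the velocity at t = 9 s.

Δv equals the area under the a-t graph; then v = v₀ + Δv.
0–2 s: 12 × 2 = 24 m/s
2–6 s: 3 × 4 = 12 m/s
6–9 s: -3 × 3 = -9 m/s
Δv = 27 m/s, so v(9) = -9 + (27) = 18 m/s.

18 m/s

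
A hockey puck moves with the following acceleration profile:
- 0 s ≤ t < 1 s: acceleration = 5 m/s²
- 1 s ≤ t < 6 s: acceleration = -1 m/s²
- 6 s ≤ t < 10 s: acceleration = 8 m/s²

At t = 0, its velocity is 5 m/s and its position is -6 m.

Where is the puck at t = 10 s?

123 m

On each constant-a segment, Δv = aΔt and Δx = v₀Δt + ½aΔt²; chain segment to segment.
0–1 s: v starts 5 m/s; Δx = 5·1 + ½·5·1² = 7.5 m; v ends 10 m/s.
1–6 s: v starts 10 m/s; Δx = 10·5 + ½·-1·5² = 37.5 m; v ends 5 m/s.
6–10 s: v starts 5 m/s; Δx = 5·4 + ½·8·4² = 84 m; v ends 37 m/s.
x(10) = -6 + Σ Δx = 123 m.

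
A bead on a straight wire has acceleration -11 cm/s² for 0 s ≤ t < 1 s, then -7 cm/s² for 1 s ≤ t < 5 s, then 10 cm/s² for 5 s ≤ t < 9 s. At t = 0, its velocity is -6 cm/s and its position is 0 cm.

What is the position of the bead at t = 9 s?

On each constant-a segment, Δv = aΔt and Δx = v₀Δt + ½aΔt²; chain segment to segment.
0–1 s: v starts -6 cm/s; Δx = -6·1 + ½·-11·1² = -11.5 cm; v ends -17 cm/s.
1–5 s: v starts -17 cm/s; Δx = -17·4 + ½·-7·4² = -124 cm; v ends -45 cm/s.
5–9 s: v starts -45 cm/s; Δx = -45·4 + ½·10·4² = -100 cm; v ends -5 cm/s.
x(9) = 0 + Σ Δx = -235.5 cm.

-235.5 cm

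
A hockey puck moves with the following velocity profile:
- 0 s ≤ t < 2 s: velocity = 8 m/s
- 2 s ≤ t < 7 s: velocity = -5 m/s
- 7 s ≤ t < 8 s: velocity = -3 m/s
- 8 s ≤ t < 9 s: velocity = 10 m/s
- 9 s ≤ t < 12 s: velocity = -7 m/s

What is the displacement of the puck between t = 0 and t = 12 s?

Displacement is the signed area under the v-t curve.
0–2 s: 8 × 2 = 16 m
2–7 s: -5 × 5 = -25 m
7–8 s: -3 × 1 = -3 m
8–9 s: 10 × 1 = 10 m
9–12 s: -7 × 3 = -21 m
Net displacement = -23 m

-23 m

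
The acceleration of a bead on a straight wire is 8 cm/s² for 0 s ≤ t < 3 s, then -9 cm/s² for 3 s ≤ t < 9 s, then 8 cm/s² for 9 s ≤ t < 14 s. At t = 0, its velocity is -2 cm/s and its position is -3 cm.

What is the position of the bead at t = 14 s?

-63 cm

On each constant-a segment, Δv = aΔt and Δx = v₀Δt + ½aΔt²; chain segment to segment.
0–3 s: v starts -2 cm/s; Δx = -2·3 + ½·8·3² = 30 cm; v ends 22 cm/s.
3–9 s: v starts 22 cm/s; Δx = 22·6 + ½·-9·6² = -30 cm; v ends -32 cm/s.
9–14 s: v starts -32 cm/s; Δx = -32·5 + ½·8·5² = -60 cm; v ends 8 cm/s.
x(14) = -3 + Σ Δx = -63 cm.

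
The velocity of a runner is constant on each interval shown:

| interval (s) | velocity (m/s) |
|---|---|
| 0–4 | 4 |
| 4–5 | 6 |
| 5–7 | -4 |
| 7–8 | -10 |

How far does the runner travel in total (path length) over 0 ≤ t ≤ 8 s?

40 m

Total distance travelled is ∫|v| dt — sum the magnitudes of each area piece.
0–4 s: |4| × 4 = 16 m
4–5 s: |6| × 1 = 6 m
5–7 s: |-4| × 2 = 8 m
7–8 s: |-10| × 1 = 10 m
Total distance = 40 m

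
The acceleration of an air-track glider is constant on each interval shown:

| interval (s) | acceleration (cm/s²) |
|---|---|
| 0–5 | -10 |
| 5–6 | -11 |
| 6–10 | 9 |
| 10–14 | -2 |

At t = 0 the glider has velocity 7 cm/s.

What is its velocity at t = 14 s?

-26 cm/s

Δv equals the area under the a-t graph; then v = v₀ + Δv.
0–5 s: -10 × 5 = -50 cm/s
5–6 s: -11 × 1 = -11 cm/s
6–10 s: 9 × 4 = 36 cm/s
10–14 s: -2 × 4 = -8 cm/s
Δv = -33 cm/s, so v(14) = 7 + (-33) = -26 cm/s.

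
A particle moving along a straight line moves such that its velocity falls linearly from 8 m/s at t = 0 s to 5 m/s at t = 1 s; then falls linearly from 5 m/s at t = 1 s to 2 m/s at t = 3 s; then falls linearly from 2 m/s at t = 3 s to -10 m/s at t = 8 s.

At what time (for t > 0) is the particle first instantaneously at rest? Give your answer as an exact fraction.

t = 23/6 s

v changes sign on 3–8 s (from 2 to -10); the graph is linear there, so v = 0 at t = 3 + (-2)·(8 − 3)/(-10 − 2) = 23/6 s.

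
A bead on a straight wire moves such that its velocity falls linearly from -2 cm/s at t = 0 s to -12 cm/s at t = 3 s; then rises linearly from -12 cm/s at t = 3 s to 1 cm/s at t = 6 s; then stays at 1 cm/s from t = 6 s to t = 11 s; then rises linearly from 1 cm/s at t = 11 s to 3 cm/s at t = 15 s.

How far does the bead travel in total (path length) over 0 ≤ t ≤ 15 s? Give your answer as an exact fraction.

Distance (not displacement) is the total path length: add the absolute areas under v-t.
0–3 s: |½(-2 + -12)(3)| = 21 cm
3–6 s: v = 0 at t = 75/13 s; triangle areas 216/13 + 3/26 = 435/26 cm
6–11 s: |1| × 5 = 5 cm
11–15 s: |½(1 + 3)(4)| = 8 cm
Total distance = 1319/26 cm

1319/26 cm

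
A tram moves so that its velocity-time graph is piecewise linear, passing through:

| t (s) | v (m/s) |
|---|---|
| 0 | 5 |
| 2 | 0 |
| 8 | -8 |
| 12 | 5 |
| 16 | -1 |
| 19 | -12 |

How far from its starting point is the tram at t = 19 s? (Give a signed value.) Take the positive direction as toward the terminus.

-36.5 m

Net displacement equals the area under the velocity-time graph (areas below the axis count negative).
0–2 s: ½(5 + 0)(2) = 5 m
2–8 s: ½(0 + -8)(6) = -24 m
8–12 s: ½(-8 + 5)(4) = -6 m
12–16 s: ½(5 + -1)(4) = 8 m
16–19 s: ½(-1 + -12)(3) = -19.5 m
Net displacement = -36.5 m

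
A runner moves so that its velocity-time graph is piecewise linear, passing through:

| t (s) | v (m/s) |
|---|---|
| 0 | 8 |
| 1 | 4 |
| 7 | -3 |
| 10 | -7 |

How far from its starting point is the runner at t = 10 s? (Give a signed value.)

Net displacement equals the area under the velocity-time graph (areas below the axis count negative).
0–1 s: ½(8 + 4)(1) = 6 m
1–7 s: ½(4 + -3)(6) = 3 m
7–10 s: ½(-3 + -7)(3) = -15 m
Net displacement = -6 m

-6 m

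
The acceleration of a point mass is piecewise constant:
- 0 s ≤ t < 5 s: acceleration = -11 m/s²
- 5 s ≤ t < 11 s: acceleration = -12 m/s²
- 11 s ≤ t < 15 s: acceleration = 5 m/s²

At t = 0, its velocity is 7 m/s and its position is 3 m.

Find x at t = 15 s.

-1043.5 m

On each constant-a segment, Δv = aΔt and Δx = v₀Δt + ½aΔt²; chain segment to segment.
0–5 s: v starts 7 m/s; Δx = 7·5 + ½·-11·5² = -102.5 m; v ends -48 m/s.
5–11 s: v starts -48 m/s; Δx = -48·6 + ½·-12·6² = -504 m; v ends -120 m/s.
11–15 s: v starts -120 m/s; Δx = -120·4 + ½·5·4² = -440 m; v ends -100 m/s.
x(15) = 3 + Σ Δx = -1043.5 m.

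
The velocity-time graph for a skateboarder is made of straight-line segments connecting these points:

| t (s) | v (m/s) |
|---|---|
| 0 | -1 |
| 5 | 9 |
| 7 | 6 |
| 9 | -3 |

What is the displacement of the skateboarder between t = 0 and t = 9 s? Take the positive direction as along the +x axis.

38 m

Displacement is the signed area under the v-t curve.
0–5 s: ½(-1 + 9)(5) = 20 m
5–7 s: ½(9 + 6)(2) = 15 m
7–9 s: ½(6 + -3)(2) = 3 m
Net displacement = 38 m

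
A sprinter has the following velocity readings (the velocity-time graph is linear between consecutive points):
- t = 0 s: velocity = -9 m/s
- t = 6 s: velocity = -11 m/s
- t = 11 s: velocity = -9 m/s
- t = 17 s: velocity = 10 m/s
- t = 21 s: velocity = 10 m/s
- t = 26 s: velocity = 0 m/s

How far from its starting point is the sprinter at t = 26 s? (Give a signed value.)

Net displacement equals the area under the velocity-time graph (areas below the axis count negative).
0–6 s: ½(-9 + -11)(6) = -60 m
6–11 s: ½(-11 + -9)(5) = -50 m
11–17 s: ½(-9 + 10)(6) = 3 m
17–21 s: 10 × 4 = 40 m
21–26 s: ½(10 + 0)(5) = 25 m
Net displacement = -42 m

-42 m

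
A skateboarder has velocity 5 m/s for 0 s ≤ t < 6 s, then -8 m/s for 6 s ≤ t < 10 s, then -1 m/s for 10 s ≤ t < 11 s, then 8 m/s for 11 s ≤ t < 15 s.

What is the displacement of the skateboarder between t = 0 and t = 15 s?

29 m

Net displacement equals the area under the velocity-time graph (areas below the axis count negative).
0–6 s: 5 × 6 = 30 m
6–10 s: -8 × 4 = -32 m
10–11 s: -1 × 1 = -1 m
11–15 s: 8 × 4 = 32 m
Net displacement = 29 m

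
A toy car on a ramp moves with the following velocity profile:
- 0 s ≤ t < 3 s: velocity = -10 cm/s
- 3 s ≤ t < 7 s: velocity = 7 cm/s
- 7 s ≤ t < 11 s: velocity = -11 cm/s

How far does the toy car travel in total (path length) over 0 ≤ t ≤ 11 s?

102 cm

Total distance travelled is ∫|v| dt — sum the magnitudes of each area piece.
0–3 s: |-10| × 3 = 30 cm
3–7 s: |7| × 4 = 28 cm
7–11 s: |-11| × 4 = 44 cm
Total distance = 102 cm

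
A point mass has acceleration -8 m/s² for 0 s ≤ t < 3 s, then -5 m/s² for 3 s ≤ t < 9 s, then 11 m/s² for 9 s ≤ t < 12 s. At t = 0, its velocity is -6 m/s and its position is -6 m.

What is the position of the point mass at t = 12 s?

-460.5 m

On each constant-a segment, Δv = aΔt and Δx = v₀Δt + ½aΔt²; chain segment to segment.
0–3 s: v starts -6 m/s; Δx = -6·3 + ½·-8·3² = -54 m; v ends -30 m/s.
3–9 s: v starts -30 m/s; Δx = -30·6 + ½·-5·6² = -270 m; v ends -60 m/s.
9–12 s: v starts -60 m/s; Δx = -60·3 + ½·11·3² = -130.5 m; v ends -27 m/s.
x(12) = -6 + Σ Δx = -460.5 m.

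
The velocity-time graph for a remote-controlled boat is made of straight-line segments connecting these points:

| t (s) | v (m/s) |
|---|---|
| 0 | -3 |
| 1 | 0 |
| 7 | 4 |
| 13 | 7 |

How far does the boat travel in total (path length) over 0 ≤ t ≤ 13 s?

Distance (not displacement) is the total path length: add the absolute areas under v-t.
0–1 s: |½(-3 + 0)(1)| = 1.5 m
1–7 s: |½(0 + 4)(6)| = 12 m
7–13 s: |½(4 + 7)(6)| = 33 m
Total distance = 46.5 m

46.5 m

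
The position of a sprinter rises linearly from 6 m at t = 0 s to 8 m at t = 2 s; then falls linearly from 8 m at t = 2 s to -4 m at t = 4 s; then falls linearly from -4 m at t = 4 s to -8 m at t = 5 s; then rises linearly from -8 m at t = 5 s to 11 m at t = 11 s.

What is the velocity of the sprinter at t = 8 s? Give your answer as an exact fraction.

19/6 m/s

Velocity is the slope of the x-t graph on 5–11 s: (11 − -8)/(11 − 5) = 19/6 m/s.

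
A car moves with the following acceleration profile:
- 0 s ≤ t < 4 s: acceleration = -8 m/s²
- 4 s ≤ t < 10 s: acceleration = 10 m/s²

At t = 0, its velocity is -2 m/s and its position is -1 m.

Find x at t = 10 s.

On each constant-a segment, Δv = aΔt and Δx = v₀Δt + ½aΔt²; chain segment to segment.
0–4 s: v starts -2 m/s; Δx = -2·4 + ½·-8·4² = -72 m; v ends -34 m/s.
4–10 s: v starts -34 m/s; Δx = -34·6 + ½·10·6² = -24 m; v ends 26 m/s.
x(10) = -1 + Σ Δx = -97 m.

-97 m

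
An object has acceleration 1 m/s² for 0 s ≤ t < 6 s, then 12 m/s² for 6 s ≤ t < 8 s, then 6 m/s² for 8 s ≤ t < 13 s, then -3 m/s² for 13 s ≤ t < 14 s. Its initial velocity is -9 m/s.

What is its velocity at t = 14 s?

Δv equals the area under the a-t graph; then v = v₀ + Δv.
0–6 s: 1 × 6 = 6 m/s
6–8 s: 12 × 2 = 24 m/s
8–13 s: 6 × 5 = 30 m/s
13–14 s: -3 × 1 = -3 m/s
Δv = 57 m/s, so v(14) = -9 + (57) = 48 m/s.

48 m/s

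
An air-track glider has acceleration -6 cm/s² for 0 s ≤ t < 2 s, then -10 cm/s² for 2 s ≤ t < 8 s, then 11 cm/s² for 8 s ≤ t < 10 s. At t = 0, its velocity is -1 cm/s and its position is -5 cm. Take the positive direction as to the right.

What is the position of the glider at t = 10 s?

-401 cm

On each constant-a segment, Δv = aΔt and Δx = v₀Δt + ½aΔt²; chain segment to segment.
0–2 s: v starts -1 cm/s; Δx = -1·2 + ½·-6·2² = -14 cm; v ends -13 cm/s.
2–8 s: v starts -13 cm/s; Δx = -13·6 + ½·-10·6² = -258 cm; v ends -73 cm/s.
8–10 s: v starts -73 cm/s; Δx = -73·2 + ½·11·2² = -124 cm; v ends -51 cm/s.
x(10) = -5 + Σ Δx = -401 cm.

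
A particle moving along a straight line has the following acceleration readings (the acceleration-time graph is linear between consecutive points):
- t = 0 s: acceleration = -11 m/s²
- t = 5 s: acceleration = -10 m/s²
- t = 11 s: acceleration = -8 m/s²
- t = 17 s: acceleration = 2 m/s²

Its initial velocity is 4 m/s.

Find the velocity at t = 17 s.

-120.5 m/s

Δv equals the area under the a-t graph; then v = v₀ + Δv.
0–5 s: ½(-11 + -10)(5) = -52.5 m/s
5–11 s: ½(-10 + -8)(6) = -54 m/s
11–17 s: ½(-8 + 2)(6) = -18 m/s
Δv = -124.5 m/s, so v(17) = 4 + (-124.5) = -120.5 m/s.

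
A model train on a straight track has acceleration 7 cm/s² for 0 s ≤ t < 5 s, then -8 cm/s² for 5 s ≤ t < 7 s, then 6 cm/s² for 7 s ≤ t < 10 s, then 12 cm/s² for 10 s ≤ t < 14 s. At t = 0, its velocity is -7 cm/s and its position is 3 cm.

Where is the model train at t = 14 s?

374.5 cm

On each constant-a segment, Δv = aΔt and Δx = v₀Δt + ½aΔt²; chain segment to segment.
0–5 s: v starts -7 cm/s; Δx = -7·5 + ½·7·5² = 52.5 cm; v ends 28 cm/s.
5–7 s: v starts 28 cm/s; Δx = 28·2 + ½·-8·2² = 40 cm; v ends 12 cm/s.
7–10 s: v starts 12 cm/s; Δx = 12·3 + ½·6·3² = 63 cm; v ends 30 cm/s.
10–14 s: v starts 30 cm/s; Δx = 30·4 + ½·12·4² = 216 cm; v ends 78 cm/s.
x(14) = 3 + Σ Δx = 374.5 cm.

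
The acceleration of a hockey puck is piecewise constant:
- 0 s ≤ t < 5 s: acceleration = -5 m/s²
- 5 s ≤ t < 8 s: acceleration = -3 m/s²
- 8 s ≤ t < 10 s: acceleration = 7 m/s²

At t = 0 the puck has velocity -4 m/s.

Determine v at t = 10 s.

-24 m/s

Δv equals the area under the a-t graph; then v = v₀ + Δv.
0–5 s: -5 × 5 = -25 m/s
5–8 s: -3 × 3 = -9 m/s
8–10 s: 7 × 2 = 14 m/s
Δv = -20 m/s, so v(10) = -4 + (-20) = -24 m/s.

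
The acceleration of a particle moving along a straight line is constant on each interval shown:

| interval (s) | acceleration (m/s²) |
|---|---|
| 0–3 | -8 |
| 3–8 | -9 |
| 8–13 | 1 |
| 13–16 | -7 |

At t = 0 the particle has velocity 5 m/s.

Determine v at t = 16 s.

Δv equals the area under the a-t graph; then v = v₀ + Δv.
0–3 s: -8 × 3 = -24 m/s
3–8 s: -9 × 5 = -45 m/s
8–13 s: 1 × 5 = 5 m/s
13–16 s: -7 × 3 = -21 m/s
Δv = -85 m/s, so v(16) = 5 + (-85) = -80 m/s.

-80 m/s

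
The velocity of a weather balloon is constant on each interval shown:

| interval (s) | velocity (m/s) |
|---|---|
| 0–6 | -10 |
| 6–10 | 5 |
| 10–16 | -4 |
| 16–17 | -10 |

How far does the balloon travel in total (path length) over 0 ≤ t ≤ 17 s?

Distance (not displacement) is the total path length: add the absolute areas under v-t.
0–6 s: |-10| × 6 = 60 m
6–10 s: |5| × 4 = 20 m
10–16 s: |-4| × 6 = 24 m
16–17 s: |-10| × 1 = 10 m
Total distance = 114 m

114 m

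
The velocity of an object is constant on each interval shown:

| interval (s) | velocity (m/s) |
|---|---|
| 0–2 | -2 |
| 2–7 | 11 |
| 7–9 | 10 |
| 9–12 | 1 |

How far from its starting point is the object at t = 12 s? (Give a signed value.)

Displacement is the signed area under the v-t curve.
0–2 s: -2 × 2 = -4 m
2–7 s: 11 × 5 = 55 m
7–9 s: 10 × 2 = 20 m
9–12 s: 1 × 3 = 3 m
Net displacement = 74 m

74 m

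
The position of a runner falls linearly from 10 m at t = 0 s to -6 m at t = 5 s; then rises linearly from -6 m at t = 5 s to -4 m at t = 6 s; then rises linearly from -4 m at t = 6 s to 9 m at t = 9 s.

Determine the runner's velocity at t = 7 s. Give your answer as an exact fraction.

13/3 m/s

Velocity is the slope of the x-t graph on 6–9 s: (9 − -4)/(9 − 6) = 13/3 m/s.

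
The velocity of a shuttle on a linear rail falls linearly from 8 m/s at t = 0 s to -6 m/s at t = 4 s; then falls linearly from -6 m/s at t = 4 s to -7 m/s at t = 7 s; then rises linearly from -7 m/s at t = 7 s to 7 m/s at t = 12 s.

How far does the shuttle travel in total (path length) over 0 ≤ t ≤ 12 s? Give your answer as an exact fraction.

Total distance travelled is ∫|v| dt — sum the magnitudes of each area piece.
0–4 s: v = 0 at t = 16/7 s; triangle areas 64/7 + 36/7 = 100/7 m
4–7 s: |½(-6 + -7)(3)| = 19.5 m
7–12 s: v = 0 at t = 9.5 s; triangle areas 8.75 + 8.75 = 17.5 m
Total distance = 359/7 m

359/7 m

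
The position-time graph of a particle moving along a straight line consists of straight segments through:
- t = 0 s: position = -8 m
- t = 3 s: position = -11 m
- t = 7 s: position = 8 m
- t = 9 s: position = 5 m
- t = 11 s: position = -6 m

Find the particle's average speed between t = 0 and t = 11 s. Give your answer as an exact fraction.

36/11 m/s

Average speed = (total path length)/(elapsed time); on a piecewise-linear x-t graph the path length is Σ|Δx|.
0–3 s: |Δx| = |-11 − -8| = 3 m
3–7 s: |Δx| = |8 − -11| = 19 m
7–9 s: |Δx| = |5 − 8| = 3 m
9–11 s: |Δx| = |-6 − 5| = 11 m
Total path = 36 m; average speed = 36/11 = 36/11 m/s.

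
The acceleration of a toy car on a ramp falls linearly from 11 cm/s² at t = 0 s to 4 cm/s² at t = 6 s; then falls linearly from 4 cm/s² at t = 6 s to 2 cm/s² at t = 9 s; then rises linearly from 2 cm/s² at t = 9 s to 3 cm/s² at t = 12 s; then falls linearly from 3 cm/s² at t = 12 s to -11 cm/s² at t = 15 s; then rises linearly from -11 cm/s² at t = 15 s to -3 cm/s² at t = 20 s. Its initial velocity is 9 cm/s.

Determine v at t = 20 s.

23.5 cm/s

Δv equals the area under the a-t graph; then v = v₀ + Δv.
0–6 s: ½(11 + 4)(6) = 45 cm/s
6–9 s: ½(4 + 2)(3) = 9 cm/s
9–12 s: ½(2 + 3)(3) = 7.5 cm/s
12–15 s: ½(3 + -11)(3) = -12 cm/s
15–20 s: ½(-11 + -3)(5) = -35 cm/s
Δv = 14.5 cm/s, so v(20) = 9 + (14.5) = 23.5 cm/s.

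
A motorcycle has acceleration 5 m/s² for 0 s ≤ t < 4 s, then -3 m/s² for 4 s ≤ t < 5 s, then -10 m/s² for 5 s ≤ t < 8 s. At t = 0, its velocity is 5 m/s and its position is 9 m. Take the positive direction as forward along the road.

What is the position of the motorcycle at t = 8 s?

113.5 m

On each constant-a segment, Δv = aΔt and Δx = v₀Δt + ½aΔt²; chain segment to segment.
0–4 s: v starts 5 m/s; Δx = 5·4 + ½·5·4² = 60 m; v ends 25 m/s.
4–5 s: v starts 25 m/s; Δx = 25·1 + ½·-3·1² = 23.5 m; v ends 22 m/s.
5–8 s: v starts 22 m/s; Δx = 22·3 + ½·-10·3² = 21 m; v ends -8 m/s.
x(8) = 9 + Σ Δx = 113.5 m.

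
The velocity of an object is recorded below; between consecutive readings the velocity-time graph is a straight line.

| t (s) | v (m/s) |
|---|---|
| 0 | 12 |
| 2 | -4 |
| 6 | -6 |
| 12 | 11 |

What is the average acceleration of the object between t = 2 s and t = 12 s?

1.5 m/s²

Average acceleration = Δv/Δt = (11 − -4)/(12 − 2) = 1.5 m/s².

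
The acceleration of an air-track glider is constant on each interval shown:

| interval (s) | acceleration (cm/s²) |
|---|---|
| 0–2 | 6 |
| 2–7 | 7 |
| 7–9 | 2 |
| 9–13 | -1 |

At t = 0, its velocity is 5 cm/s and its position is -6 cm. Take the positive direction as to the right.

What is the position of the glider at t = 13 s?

On each constant-a segment, Δv = aΔt and Δx = v₀Δt + ½aΔt²; chain segment to segment.
0–2 s: v starts 5 cm/s; Δx = 5·2 + ½·6·2² = 22 cm; v ends 17 cm/s.
2–7 s: v starts 17 cm/s; Δx = 17·5 + ½·7·5² = 172.5 cm; v ends 52 cm/s.
7–9 s: v starts 52 cm/s; Δx = 52·2 + ½·2·2² = 108 cm; v ends 56 cm/s.
9–13 s: v starts 56 cm/s; Δx = 56·4 + ½·-1·4² = 216 cm; v ends 52 cm/s.
x(13) = -6 + Σ Δx = 512.5 cm.

512.5 cm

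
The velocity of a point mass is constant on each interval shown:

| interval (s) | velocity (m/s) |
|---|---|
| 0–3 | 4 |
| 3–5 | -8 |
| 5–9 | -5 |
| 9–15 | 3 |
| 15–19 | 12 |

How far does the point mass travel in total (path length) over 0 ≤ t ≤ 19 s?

Distance (not displacement) is the total path length: add the absolute areas under v-t.
0–3 s: |4| × 3 = 12 m
3–5 s: |-8| × 2 = 16 m
5–9 s: |-5| × 4 = 20 m
9–15 s: |3| × 6 = 18 m
15–19 s: |12| × 4 = 48 m
Total distance = 114 m

114 m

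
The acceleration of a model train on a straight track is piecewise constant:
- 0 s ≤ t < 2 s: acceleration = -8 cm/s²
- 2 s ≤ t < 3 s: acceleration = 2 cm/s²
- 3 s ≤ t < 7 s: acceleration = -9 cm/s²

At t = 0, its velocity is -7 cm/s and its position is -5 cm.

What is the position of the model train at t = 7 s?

On each constant-a segment, Δv = aΔt and Δx = v₀Δt + ½aΔt²; chain segment to segment.
0–2 s: v starts -7 cm/s; Δx = -7·2 + ½·-8·2² = -30 cm; v ends -23 cm/s.
2–3 s: v starts -23 cm/s; Δx = -23·1 + ½·2·1² = -22 cm; v ends -21 cm/s.
3–7 s: v starts -21 cm/s; Δx = -21·4 + ½·-9·4² = -156 cm; v ends -57 cm/s.
x(7) = -5 + Σ Δx = -213 cm.

-213 cm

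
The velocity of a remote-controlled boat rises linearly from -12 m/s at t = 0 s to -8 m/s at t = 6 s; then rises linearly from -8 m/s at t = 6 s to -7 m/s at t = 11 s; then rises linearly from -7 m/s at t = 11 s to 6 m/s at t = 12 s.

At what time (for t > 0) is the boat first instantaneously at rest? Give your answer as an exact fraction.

t = 150/13 s

v changes sign on 11–12 s (from -7 to 6); the graph is linear there, so v = 0 at t = 11 + (7)·(12 − 11)/(6 − -7) = 150/13 s.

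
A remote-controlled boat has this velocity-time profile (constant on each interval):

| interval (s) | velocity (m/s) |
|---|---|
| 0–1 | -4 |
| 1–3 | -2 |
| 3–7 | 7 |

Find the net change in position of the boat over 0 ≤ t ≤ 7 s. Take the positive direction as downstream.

20 m

Displacement is the signed area under the v-t curve.
0–1 s: -4 × 1 = -4 m
1–3 s: -2 × 2 = -4 m
3–7 s: 7 × 4 = 28 m
Net displacement = 20 m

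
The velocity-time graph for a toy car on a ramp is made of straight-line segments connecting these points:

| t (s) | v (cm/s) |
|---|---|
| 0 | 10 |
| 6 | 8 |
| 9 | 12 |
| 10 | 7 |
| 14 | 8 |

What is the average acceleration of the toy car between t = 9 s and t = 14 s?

Average acceleration = Δv/Δt = (8 − 12)/(14 − 9) = -0.8 cm/s².

-0.8 cm/s²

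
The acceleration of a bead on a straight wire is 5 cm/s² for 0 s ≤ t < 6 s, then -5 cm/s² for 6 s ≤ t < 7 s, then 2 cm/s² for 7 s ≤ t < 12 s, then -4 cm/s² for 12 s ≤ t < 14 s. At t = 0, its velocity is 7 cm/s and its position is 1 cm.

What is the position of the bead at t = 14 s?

428.5 cm

On each constant-a segment, Δv = aΔt and Δx = v₀Δt + ½aΔt²; chain segment to segment.
0–6 s: v starts 7 cm/s; Δx = 7·6 + ½·5·6² = 132 cm; v ends 37 cm/s.
6–7 s: v starts 37 cm/s; Δx = 37·1 + ½·-5·1² = 34.5 cm; v ends 32 cm/s.
7–12 s: v starts 32 cm/s; Δx = 32·5 + ½·2·5² = 185 cm; v ends 42 cm/s.
12–14 s: v starts 42 cm/s; Δx = 42·2 + ½·-4·2² = 76 cm; v ends 34 cm/s.
x(14) = 1 + Σ Δx = 428.5 cm.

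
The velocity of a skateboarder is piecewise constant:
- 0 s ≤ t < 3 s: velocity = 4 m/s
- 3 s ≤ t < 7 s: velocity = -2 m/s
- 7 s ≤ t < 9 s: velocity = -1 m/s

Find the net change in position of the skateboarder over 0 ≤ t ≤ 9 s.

Net displacement equals the area under the velocity-time graph (areas below the axis count negative).
0–3 s: 4 × 3 = 12 m
3–7 s: -2 × 4 = -8 m
7–9 s: -1 × 2 = -2 m
Net displacement = 2 m

2 m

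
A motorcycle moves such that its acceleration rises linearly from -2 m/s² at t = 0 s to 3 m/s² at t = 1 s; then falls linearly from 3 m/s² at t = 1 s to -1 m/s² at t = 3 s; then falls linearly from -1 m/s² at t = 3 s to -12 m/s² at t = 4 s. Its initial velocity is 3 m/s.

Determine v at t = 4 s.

Δv equals the area under the a-t graph; then v = v₀ + Δv.
0–1 s: ½(-2 + 3)(1) = 0.5 m/s
1–3 s: ½(3 + -1)(2) = 2 m/s
3–4 s: ½(-1 + -12)(1) = -6.5 m/s
Δv = -4 m/s, so v(4) = 3 + (-4) = -1 m/s.

-1 m/s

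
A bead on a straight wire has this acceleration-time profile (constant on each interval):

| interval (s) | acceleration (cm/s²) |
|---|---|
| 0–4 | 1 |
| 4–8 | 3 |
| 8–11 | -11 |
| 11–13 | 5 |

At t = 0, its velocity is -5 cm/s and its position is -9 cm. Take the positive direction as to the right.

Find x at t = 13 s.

-51.5 cm

On each constant-a segment, Δv = aΔt and Δx = v₀Δt + ½aΔt²; chain segment to segment.
0–4 s: v starts -5 cm/s; Δx = -5·4 + ½·1·4² = -12 cm; v ends -1 cm/s.
4–8 s: v starts -1 cm/s; Δx = -1·4 + ½·3·4² = 20 cm; v ends 11 cm/s.
8–11 s: v starts 11 cm/s; Δx = 11·3 + ½·-11·3² = -16.5 cm; v ends -22 cm/s.
11–13 s: v starts -22 cm/s; Δx = -22·2 + ½·5·2² = -34 cm; v ends -12 cm/s.
x(13) = -9 + Σ Δx = -51.5 cm.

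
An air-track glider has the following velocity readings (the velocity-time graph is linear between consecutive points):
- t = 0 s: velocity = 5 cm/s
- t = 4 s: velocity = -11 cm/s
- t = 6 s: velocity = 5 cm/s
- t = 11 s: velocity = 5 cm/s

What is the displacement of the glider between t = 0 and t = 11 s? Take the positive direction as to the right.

7 cm

Displacement is the signed area under the v-t curve.
0–4 s: ½(5 + -11)(4) = -12 cm
4–6 s: ½(-11 + 5)(2) = -6 cm
6–11 s: 5 × 5 = 25 cm
Net displacement = 7 cm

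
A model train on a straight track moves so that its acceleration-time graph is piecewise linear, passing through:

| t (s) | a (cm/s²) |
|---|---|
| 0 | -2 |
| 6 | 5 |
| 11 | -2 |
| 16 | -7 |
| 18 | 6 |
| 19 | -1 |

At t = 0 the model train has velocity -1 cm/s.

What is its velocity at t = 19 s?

Δv equals the area under the a-t graph; then v = v₀ + Δv.
0–6 s: ½(-2 + 5)(6) = 9 cm/s
6–11 s: ½(5 + -2)(5) = 7.5 cm/s
11–16 s: ½(-2 + -7)(5) = -22.5 cm/s
16–18 s: ½(-7 + 6)(2) = -1 cm/s
18–19 s: ½(6 + -1)(1) = 2.5 cm/s
Δv = -4.5 cm/s, so v(19) = -1 + (-4.5) = -5.5 cm/s.

-5.5 cm/s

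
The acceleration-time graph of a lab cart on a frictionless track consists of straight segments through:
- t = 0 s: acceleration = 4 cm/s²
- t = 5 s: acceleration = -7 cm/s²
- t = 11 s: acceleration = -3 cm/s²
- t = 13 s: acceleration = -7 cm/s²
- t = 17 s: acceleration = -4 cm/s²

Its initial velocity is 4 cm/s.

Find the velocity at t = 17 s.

-65.5 cm/s

Δv equals the area under the a-t graph; then v = v₀ + Δv.
0–5 s: ½(4 + -7)(5) = -7.5 cm/s
5–11 s: ½(-7 + -3)(6) = -30 cm/s
11–13 s: ½(-3 + -7)(2) = -10 cm/s
13–17 s: ½(-7 + -4)(4) = -22 cm/s
Δv = -69.5 cm/s, so v(17) = 4 + (-69.5) = -65.5 cm/s.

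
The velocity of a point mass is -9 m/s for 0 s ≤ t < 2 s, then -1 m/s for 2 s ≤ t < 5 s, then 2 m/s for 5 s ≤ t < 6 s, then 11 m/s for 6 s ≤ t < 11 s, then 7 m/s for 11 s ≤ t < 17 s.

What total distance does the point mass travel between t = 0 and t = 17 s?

Distance (not displacement) is the total path length: add the absolute areas under v-t.
0–2 s: |-9| × 2 = 18 m
2–5 s: |-1| × 3 = 3 m
5–6 s: |2| × 1 = 2 m
6–11 s: |11| × 5 = 55 m
11–17 s: |7| × 6 = 42 m
Total distance = 120 m

120 m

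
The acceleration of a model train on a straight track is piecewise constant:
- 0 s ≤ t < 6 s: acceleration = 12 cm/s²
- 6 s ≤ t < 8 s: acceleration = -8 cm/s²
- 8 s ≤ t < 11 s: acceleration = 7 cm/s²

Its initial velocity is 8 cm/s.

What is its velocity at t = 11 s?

Δv equals the area under the a-t graph; then v = v₀ + Δv.
0–6 s: 12 × 6 = 72 cm/s
6–8 s: -8 × 2 = -16 cm/s
8–11 s: 7 × 3 = 21 cm/s
Δv = 77 cm/s, so v(11) = 8 + (77) = 85 cm/s.

85 cm/s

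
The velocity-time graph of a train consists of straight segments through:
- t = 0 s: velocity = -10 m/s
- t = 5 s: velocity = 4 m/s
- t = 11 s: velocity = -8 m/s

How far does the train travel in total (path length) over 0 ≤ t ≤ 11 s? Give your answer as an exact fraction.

285/7 m

Distance (not displacement) is the total path length: add the absolute areas under v-t.
0–5 s: v = 0 at t = 25/7 s; triangle areas 125/7 + 20/7 = 145/7 m
5–11 s: v = 0 at t = 7 s; triangle areas 4 + 16 = 20 m
Total distance = 285/7 m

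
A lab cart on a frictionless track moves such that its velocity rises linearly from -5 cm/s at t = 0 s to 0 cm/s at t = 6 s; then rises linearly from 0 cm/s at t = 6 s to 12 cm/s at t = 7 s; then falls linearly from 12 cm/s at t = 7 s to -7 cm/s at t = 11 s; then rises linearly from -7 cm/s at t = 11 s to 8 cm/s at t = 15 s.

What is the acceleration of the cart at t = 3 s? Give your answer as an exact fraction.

Acceleration is the slope of the v-t graph on 0–6 s: (0 − -5)/(6 − 0) = 5/6 cm/s².

5/6 cm/s²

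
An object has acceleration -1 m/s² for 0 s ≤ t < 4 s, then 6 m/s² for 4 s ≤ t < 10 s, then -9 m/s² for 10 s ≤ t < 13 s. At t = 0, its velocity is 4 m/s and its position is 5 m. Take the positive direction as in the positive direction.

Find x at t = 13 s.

On each constant-a segment, Δv = aΔt and Δx = v₀Δt + ½aΔt²; chain segment to segment.
0–4 s: v starts 4 m/s; Δx = 4·4 + ½·-1·4² = 8 m; v ends 0 m/s.
4–10 s: v starts 0 m/s; Δx = 0·6 + ½·6·6² = 108 m; v ends 36 m/s.
10–13 s: v starts 36 m/s; Δx = 36·3 + ½·-9·3² = 67.5 m; v ends 9 m/s.
x(13) = 5 + Σ Δx = 188.5 m.

188.5 m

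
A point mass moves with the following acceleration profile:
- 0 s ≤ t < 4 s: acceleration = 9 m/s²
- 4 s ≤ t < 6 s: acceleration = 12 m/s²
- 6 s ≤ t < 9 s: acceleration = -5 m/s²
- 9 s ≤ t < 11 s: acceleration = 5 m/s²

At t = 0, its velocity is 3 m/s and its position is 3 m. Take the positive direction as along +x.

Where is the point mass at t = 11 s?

461.5 m

On each constant-a segment, Δv = aΔt and Δx = v₀Δt + ½aΔt²; chain segment to segment.
0–4 s: v starts 3 m/s; Δx = 3·4 + ½·9·4² = 84 m; v ends 39 m/s.
4–6 s: v starts 39 m/s; Δx = 39·2 + ½·12·2² = 102 m; v ends 63 m/s.
6–9 s: v starts 63 m/s; Δx = 63·3 + ½·-5·3² = 166.5 m; v ends 48 m/s.
9–11 s: v starts 48 m/s; Δx = 48·2 + ½·5·2² = 106 m; v ends 58 m/s.
x(11) = 3 + Σ Δx = 461.5 m.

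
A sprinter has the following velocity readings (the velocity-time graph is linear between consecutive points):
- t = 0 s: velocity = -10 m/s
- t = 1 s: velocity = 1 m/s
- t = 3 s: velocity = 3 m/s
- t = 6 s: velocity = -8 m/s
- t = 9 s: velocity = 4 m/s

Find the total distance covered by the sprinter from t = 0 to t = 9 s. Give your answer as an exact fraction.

Distance (not displacement) is the total path length: add the absolute areas under v-t.
0–1 s: v = 0 at t = 10/11 s; triangle areas 50/11 + 1/22 = 101/22 m
1–3 s: |½(1 + 3)(2)| = 4 m
3–6 s: v = 0 at t = 42/11 s; triangle areas 27/22 + 96/11 = 219/22 m
6–9 s: v = 0 at t = 8 s; triangle areas 8 + 2 = 10 m
Total distance = 314/11 m

314/11 m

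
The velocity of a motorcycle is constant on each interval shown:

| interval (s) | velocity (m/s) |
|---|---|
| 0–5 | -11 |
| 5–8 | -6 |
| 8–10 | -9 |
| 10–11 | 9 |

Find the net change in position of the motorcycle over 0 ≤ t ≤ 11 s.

Net displacement equals the area under the velocity-time graph (areas below the axis count negative).
0–5 s: -11 × 5 = -55 m
5–8 s: -6 × 3 = -18 m
8–10 s: -9 × 2 = -18 m
10–11 s: 9 × 1 = 9 m
Net displacement = -82 m

-82 m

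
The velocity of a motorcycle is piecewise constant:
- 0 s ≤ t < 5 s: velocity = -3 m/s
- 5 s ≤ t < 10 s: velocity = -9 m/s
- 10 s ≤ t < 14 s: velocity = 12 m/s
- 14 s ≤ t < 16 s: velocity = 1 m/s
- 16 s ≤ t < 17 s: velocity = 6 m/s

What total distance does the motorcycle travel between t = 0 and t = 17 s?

Total distance travelled is ∫|v| dt — sum the magnitudes of each area piece.
0–5 s: |-3| × 5 = 15 m
5–10 s: |-9| × 5 = 45 m
10–14 s: |12| × 4 = 48 m
14–16 s: |1| × 2 = 2 m
16–17 s: |6| × 1 = 6 m
Total distance = 116 m

116 m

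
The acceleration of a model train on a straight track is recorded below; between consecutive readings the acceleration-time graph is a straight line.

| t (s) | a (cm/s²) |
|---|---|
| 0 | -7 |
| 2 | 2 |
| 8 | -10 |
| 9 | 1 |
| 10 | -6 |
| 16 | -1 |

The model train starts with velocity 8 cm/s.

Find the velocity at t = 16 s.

-49 cm/s

Δv equals the area under the a-t graph; then v = v₀ + Δv.
0–2 s: ½(-7 + 2)(2) = -5 cm/s
2–8 s: ½(2 + -10)(6) = -24 cm/s
8–9 s: ½(-10 + 1)(1) = -4.5 cm/s
9–10 s: ½(1 + -6)(1) = -2.5 cm/s
10–16 s: ½(-6 + -1)(6) = -21 cm/s
Δv = -57 cm/s, so v(16) = 8 + (-57) = -49 cm/s.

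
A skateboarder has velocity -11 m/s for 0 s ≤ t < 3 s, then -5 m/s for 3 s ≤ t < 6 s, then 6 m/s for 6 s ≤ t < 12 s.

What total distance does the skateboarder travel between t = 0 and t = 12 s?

84 m

Distance (not displacement) is the total path length: add the absolute areas under v-t.
0–3 s: |-11| × 3 = 33 m
3–6 s: |-5| × 3 = 15 m
6–12 s: |6| × 6 = 36 m
Total distance = 84 m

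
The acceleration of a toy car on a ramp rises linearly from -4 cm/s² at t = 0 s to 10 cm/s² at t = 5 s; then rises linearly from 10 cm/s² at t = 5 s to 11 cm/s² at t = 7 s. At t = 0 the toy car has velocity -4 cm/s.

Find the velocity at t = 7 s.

Δv equals the area under the a-t graph; then v = v₀ + Δv.
0–5 s: ½(-4 + 10)(5) = 15 cm/s
5–7 s: ½(10 + 11)(2) = 21 cm/s
Δv = 36 cm/s, so v(7) = -4 + (36) = 32 cm/s.

32 cm/s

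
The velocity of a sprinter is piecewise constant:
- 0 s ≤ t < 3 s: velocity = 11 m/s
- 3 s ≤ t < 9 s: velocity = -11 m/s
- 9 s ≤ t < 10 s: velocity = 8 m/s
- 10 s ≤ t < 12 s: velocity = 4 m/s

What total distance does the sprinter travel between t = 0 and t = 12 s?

115 m

Total distance travelled is ∫|v| dt — sum the magnitudes of each area piece.
0–3 s: |11| × 3 = 33 m
3–9 s: |-11| × 6 = 66 m
9–10 s: |8| × 1 = 8 m
10–12 s: |4| × 2 = 8 m
Total distance = 115 m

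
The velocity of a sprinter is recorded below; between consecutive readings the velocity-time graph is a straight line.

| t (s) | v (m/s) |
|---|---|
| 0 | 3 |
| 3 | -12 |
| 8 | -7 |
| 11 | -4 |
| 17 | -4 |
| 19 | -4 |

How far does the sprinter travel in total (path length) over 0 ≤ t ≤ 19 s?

Distance (not displacement) is the total path length: add the absolute areas under v-t.
0–3 s: v = 0 at t = 0.6 s; triangle areas 0.9 + 14.4 = 15.3 m
3–8 s: |½(-12 + -7)(5)| = 47.5 m
8–11 s: |½(-7 + -4)(3)| = 16.5 m
11–17 s: |-4| × 6 = 24 m
17–19 s: |-4| × 2 = 8 m
Total distance = 111.3 m

111.3 m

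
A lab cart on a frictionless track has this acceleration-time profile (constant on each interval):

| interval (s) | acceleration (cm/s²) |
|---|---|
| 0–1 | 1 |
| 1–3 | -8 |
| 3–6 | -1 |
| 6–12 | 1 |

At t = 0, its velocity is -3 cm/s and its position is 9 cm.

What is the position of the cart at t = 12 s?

-180 cm

On each constant-a segment, Δv = aΔt and Δx = v₀Δt + ½aΔt²; chain segment to segment.
0–1 s: v starts -3 cm/s; Δx = -3·1 + ½·1·1² = -2.5 cm; v ends -2 cm/s.
1–3 s: v starts -2 cm/s; Δx = -2·2 + ½·-8·2² = -20 cm; v ends -18 cm/s.
3–6 s: v starts -18 cm/s; Δx = -18·3 + ½·-1·3² = -58.5 cm; v ends -21 cm/s.
6–12 s: v starts -21 cm/s; Δx = -21·6 + ½·1·6² = -108 cm; v ends -15 cm/s.
x(12) = 9 + Σ Δx = -180 cm.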